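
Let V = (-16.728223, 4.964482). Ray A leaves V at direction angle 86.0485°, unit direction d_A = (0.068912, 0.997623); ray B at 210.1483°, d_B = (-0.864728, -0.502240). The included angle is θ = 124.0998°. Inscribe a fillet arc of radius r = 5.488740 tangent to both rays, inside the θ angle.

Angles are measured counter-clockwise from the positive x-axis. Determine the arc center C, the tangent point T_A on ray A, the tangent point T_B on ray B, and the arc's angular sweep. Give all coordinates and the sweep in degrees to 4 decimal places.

center=(-22.0032,8.2481) T_A=(-16.5275,7.8698) T_B=(-19.2466,3.5018) sweep=55.9002

bisector direction at 148.0984° = (-0.848957,0.528462)
center distance |VC| = r/sin(θ/2) = 5.488740/sin(62.0499°) = 6.213508
C = V + |VC|·bis = (-22.0032,8.2481)
T_A = V + ((C−V)·d_A)·d_A = V + 2.9123·d_A = (-16.5275,7.8698)
T_B = V + ((C−V)·d_B)·d_B = V + 2.9123·d_B = (-19.2466,3.5018)
sweep = 180° − θ = 55.9002°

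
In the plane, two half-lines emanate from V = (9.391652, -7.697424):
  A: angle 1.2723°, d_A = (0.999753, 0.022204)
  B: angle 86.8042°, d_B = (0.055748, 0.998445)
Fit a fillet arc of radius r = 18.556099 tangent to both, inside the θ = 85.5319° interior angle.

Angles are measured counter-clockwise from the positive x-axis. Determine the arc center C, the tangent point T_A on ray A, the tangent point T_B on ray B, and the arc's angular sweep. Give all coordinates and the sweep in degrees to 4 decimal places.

center=(29.0374,11.2996) T_A=(29.4494,-7.2520) T_B=(10.5101,12.3340) sweep=94.4681

bisector direction at 44.0382° = (0.718876,0.695138)
center distance |VC| = r/sin(θ/2) = 18.556099/sin(42.7659°) = 27.328363
C = V + |VC|·bis = (29.0374,11.2996)
T_A = V + ((C−V)·d_A)·d_A = V + 20.0627·d_A = (29.4494,-7.2520)
T_B = V + ((C−V)·d_B)·d_B = V + 20.0627·d_B = (10.5101,12.3340)
sweep = 180° − θ = 94.4681°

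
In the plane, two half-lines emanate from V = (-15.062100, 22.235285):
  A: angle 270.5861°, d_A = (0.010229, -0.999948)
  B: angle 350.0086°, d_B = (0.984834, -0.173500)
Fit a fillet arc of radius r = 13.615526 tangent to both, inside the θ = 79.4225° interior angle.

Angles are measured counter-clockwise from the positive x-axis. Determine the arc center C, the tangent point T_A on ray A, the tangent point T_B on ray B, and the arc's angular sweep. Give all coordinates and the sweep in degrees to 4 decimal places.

bisector direction at 310.2973° = (0.646755,-0.762698)
center distance |VC| = r/sin(θ/2) = 13.615526/sin(39.7112°) = 21.310258
C = V + |VC|·bis = (-1.2796,5.9820)
T_A = V + ((C−V)·d_A)·d_A = V + 16.3934·d_A = (-14.8944,5.8427)
T_B = V + ((C−V)·d_B)·d_B = V + 16.3934·d_B = (1.0827,19.3910)
sweep = 180° − θ = 100.5775°

center=(-1.2796,5.9820) T_A=(-14.8944,5.8427) T_B=(1.0827,19.3910) sweep=100.5775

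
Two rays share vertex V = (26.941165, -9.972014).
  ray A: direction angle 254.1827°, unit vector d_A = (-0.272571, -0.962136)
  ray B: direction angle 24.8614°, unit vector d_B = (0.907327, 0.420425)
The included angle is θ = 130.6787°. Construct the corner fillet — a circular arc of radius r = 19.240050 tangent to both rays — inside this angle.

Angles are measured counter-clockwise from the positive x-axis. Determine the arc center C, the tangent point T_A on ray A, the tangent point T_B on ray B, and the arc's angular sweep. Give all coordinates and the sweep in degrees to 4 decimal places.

bisector direction at 319.5220° = (0.760656,-0.649155)
center distance |VC| = r/sin(θ/2) = 19.240050/sin(65.3393°) = 21.170947
C = V + |VC|·bis = (43.0450,-23.7152)
T_A = V + ((C−V)·d_A)·d_A = V + 8.8334·d_A = (24.5334,-18.4710)
T_B = V + ((C−V)·d_B)·d_B = V + 8.8334·d_B = (34.9560,-6.2582)
sweep = 180° − θ = 49.3213°

center=(43.0450,-23.7152) T_A=(24.5334,-18.4710) T_B=(34.9560,-6.2582) sweep=49.3213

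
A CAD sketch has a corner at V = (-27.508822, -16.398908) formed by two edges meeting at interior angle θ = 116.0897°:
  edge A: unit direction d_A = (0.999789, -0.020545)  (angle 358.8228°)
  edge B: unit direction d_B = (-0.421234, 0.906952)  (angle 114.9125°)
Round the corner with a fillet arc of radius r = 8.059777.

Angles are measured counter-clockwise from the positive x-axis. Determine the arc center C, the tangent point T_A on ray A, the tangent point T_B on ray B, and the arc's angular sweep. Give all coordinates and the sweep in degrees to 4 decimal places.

bisector direction at 56.8676° = (0.546575,0.837410)
center distance |VC| = r/sin(θ/2) = 8.059777/sin(58.0448°) = 9.499271
C = V + |VC|·bis = (-22.3168,-8.4441)
T_A = V + ((C−V)·d_A)·d_A = V + 5.0275·d_A = (-22.4823,-16.5022)
T_B = V + ((C−V)·d_B)·d_B = V + 5.0275·d_B = (-29.6266,-11.8392)
sweep = 180° − θ = 63.9103°

center=(-22.3168,-8.4441) T_A=(-22.4823,-16.5022) T_B=(-29.6266,-11.8392) sweep=63.9103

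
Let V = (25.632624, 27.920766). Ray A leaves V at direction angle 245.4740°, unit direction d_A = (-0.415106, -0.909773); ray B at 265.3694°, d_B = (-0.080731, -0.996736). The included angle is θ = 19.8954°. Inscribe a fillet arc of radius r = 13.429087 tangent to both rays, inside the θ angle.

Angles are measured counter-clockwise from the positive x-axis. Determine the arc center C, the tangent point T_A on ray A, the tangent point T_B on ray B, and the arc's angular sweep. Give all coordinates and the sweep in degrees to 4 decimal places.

bisector direction at 255.4217° = (-0.251703,-0.967805)
center distance |VC| = r/sin(θ/2) = 13.429087/sin(9.9477°) = 77.737493
C = V + |VC|·bis = (6.0659,-47.3139)
T_A = V + ((C−V)·d_A)·d_A = V + 76.5688·d_A = (-6.1515,-41.7394)
T_B = V + ((C−V)·d_B)·d_B = V + 76.5688·d_B = (19.4511,-48.3981)
sweep = 180° − θ = 160.1046°

center=(6.0659,-47.3139) T_A=(-6.1515,-41.7394) T_B=(19.4511,-48.3981) sweep=160.1046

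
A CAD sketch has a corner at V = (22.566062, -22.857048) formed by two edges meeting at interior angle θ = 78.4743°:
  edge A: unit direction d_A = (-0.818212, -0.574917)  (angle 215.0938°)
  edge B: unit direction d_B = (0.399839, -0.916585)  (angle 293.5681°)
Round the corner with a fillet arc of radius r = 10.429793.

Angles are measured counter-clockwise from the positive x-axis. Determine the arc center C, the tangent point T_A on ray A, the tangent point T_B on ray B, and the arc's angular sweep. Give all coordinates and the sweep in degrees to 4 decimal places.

bisector direction at 254.3310° = (-0.270080,-0.962838)
center distance |VC| = r/sin(θ/2) = 10.429793/sin(39.2371°) = 16.488967
C = V + |VC|·bis = (18.1127,-38.7332)
T_A = V + ((C−V)·d_A)·d_A = V + 12.7713·d_A = (12.1165,-30.1995)
T_B = V + ((C−V)·d_B)·d_B = V + 12.7713·d_B = (27.6725,-34.5630)
sweep = 180° − θ = 101.5257°

center=(18.1127,-38.7332) T_A=(12.1165,-30.1995) T_B=(27.6725,-34.5630) sweep=101.5257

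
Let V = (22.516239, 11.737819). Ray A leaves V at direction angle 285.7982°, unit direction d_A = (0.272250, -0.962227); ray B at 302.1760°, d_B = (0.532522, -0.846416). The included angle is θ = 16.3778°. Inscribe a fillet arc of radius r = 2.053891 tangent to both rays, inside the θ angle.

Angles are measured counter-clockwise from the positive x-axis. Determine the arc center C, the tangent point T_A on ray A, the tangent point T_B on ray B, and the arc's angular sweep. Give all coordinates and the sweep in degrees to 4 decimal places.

bisector direction at 293.9871° = (0.406531,-0.913637)
center distance |VC| = r/sin(θ/2) = 2.053891/sin(8.1889°) = 14.419627
C = V + |VC|·bis = (28.3783,-1.4365)
T_A = V + ((C−V)·d_A)·d_A = V + 14.2726·d_A = (26.4020,-1.9957)
T_B = V + ((C−V)·d_B)·d_B = V + 14.2726·d_B = (30.1167,-0.3427)
sweep = 180° − θ = 163.6222°

center=(28.3783,-1.4365) T_A=(26.4020,-1.9957) T_B=(30.1167,-0.3427) sweep=163.6222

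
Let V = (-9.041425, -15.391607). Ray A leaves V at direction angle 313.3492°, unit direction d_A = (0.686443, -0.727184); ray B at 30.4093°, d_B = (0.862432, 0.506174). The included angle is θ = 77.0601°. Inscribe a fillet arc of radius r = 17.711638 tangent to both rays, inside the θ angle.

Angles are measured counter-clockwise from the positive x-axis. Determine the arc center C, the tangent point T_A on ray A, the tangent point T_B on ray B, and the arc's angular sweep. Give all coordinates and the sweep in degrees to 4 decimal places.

bisector direction at 351.8792° = (0.989973,-0.141260)
center distance |VC| = r/sin(θ/2) = 17.711638/sin(38.5301°) = 28.433018
C = V + |VC|·bis = (19.1065,-19.4080)
T_A = V + ((C−V)·d_A)·d_A = V + 22.2426·d_A = (6.2269,-31.5661)
T_B = V + ((C−V)·d_B)·d_B = V + 22.2426·d_B = (10.1413,-4.1330)
sweep = 180° − θ = 102.9399°

center=(19.1065,-19.4080) T_A=(6.2269,-31.5661) T_B=(10.1413,-4.1330) sweep=102.9399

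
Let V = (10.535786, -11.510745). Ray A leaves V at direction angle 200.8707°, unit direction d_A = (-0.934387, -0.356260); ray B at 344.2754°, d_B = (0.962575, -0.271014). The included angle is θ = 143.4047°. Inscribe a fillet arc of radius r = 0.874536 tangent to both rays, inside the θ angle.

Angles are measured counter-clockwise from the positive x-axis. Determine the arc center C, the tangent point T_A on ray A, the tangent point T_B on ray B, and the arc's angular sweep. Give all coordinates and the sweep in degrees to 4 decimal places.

bisector direction at 272.5730° = (0.044893,-0.998992)
center distance |VC| = r/sin(θ/2) = 0.874536/sin(71.7023°) = 0.921109
C = V + |VC|·bis = (10.5771,-12.4309)
T_A = V + ((C−V)·d_A)·d_A = V + 0.2892·d_A = (10.2656,-11.6138)
T_B = V + ((C−V)·d_B)·d_B = V + 0.2892·d_B = (10.8141,-11.5891)
sweep = 180° − θ = 36.5953°

center=(10.5771,-12.4309) T_A=(10.2656,-11.6138) T_B=(10.8141,-11.5891) sweep=36.5953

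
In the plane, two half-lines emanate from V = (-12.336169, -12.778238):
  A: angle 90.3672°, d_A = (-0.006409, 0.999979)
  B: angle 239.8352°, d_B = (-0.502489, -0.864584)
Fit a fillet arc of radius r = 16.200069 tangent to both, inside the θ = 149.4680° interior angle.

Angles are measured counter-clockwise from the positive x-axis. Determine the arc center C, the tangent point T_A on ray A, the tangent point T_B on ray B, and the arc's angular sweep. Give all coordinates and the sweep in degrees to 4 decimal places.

bisector direction at 165.1012° = (-0.966381,0.257113)
center distance |VC| = r/sin(θ/2) = 16.200069/sin(74.7340°) = 16.792616
C = V + |VC|·bis = (-28.5642,-8.4606)
T_A = V + ((C−V)·d_A)·d_A = V + 4.4215·d_A = (-12.3645,-8.3568)
T_B = V + ((C−V)·d_B)·d_B = V + 4.4215·d_B = (-14.5579,-16.6010)
sweep = 180° − θ = 30.5320°

center=(-28.5642,-8.4606) T_A=(-12.3645,-8.3568) T_B=(-14.5579,-16.6010) sweep=30.5320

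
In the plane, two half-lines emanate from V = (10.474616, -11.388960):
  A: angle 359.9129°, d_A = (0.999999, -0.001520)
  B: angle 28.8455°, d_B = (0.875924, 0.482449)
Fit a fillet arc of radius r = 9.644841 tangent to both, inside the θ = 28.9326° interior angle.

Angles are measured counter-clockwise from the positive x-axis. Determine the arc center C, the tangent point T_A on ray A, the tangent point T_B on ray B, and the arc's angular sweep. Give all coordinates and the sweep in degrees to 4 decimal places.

bisector direction at 14.3792° = (0.968673,0.248338)
center distance |VC| = r/sin(θ/2) = 9.644841/sin(14.4663°) = 38.608626
C = V + |VC|·bis = (47.8738,-1.8010)
T_A = V + ((C−V)·d_A)·d_A = V + 37.3845·d_A = (47.8591,-11.4458)
T_B = V + ((C−V)·d_B)·d_B = V + 37.3845·d_B = (43.2206,6.6472)
sweep = 180° − θ = 151.0674°

center=(47.8738,-1.8010) T_A=(47.8591,-11.4458) T_B=(43.2206,6.6472) sweep=151.0674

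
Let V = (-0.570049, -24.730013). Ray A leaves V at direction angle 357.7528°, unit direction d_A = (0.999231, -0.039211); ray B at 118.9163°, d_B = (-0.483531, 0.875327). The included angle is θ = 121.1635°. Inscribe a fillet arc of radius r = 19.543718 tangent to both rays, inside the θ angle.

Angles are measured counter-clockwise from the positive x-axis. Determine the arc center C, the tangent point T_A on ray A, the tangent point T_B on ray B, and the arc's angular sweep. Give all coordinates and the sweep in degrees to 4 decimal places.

bisector direction at 58.3345° = (0.524959,0.851128)
center distance |VC| = r/sin(θ/2) = 19.543718/sin(60.5817°) = 22.436774
C = V + |VC|·bis = (11.2083,-5.6335)
T_A = V + ((C−V)·d_A)·d_A = V + 11.0205·d_A = (10.4420,-25.1621)
T_B = V + ((C−V)·d_B)·d_B = V + 11.0205·d_B = (-5.8988,-15.0835)
sweep = 180° − θ = 58.8365°

center=(11.2083,-5.6335) T_A=(10.4420,-25.1621) T_B=(-5.8988,-15.0835) sweep=58.8365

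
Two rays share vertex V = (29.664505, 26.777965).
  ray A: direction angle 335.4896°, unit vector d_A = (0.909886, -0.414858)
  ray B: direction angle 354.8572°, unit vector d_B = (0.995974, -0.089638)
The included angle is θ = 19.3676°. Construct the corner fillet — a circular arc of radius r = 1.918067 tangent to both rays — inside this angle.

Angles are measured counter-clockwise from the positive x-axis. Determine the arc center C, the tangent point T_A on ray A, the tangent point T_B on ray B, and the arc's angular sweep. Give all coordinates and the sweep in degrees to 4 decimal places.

center=(40.6876,23.8601) T_A=(39.8919,22.1148) T_B=(40.8595,25.7704) sweep=160.6324

bisector direction at 345.1734° = (0.966705,-0.255895)
center distance |VC| = r/sin(θ/2) = 1.918067/sin(9.6838°) = 11.402766
C = V + |VC|·bis = (40.6876,23.8601)
T_A = V + ((C−V)·d_A)·d_A = V + 11.2403·d_A = (39.8919,22.1148)
T_B = V + ((C−V)·d_B)·d_B = V + 11.2403·d_B = (40.8595,25.7704)
sweep = 180° − θ = 160.6324°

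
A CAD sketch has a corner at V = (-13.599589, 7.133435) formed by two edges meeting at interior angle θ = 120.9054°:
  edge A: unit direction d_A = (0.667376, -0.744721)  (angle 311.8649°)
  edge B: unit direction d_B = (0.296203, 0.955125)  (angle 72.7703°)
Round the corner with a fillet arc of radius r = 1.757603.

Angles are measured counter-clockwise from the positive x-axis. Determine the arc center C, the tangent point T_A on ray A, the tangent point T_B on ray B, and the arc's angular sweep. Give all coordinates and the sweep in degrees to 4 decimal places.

center=(-11.6257,7.5644) T_A=(-12.9347,6.3915) T_B=(-13.3045,8.0850) sweep=59.0946

bisector direction at 12.3176° = (0.976980,0.213331)
center distance |VC| = r/sin(θ/2) = 1.757603/sin(60.4527°) = 2.020352
C = V + |VC|·bis = (-11.6257,7.5644)
T_A = V + ((C−V)·d_A)·d_A = V + 0.9963·d_A = (-12.9347,6.3915)
T_B = V + ((C−V)·d_B)·d_B = V + 0.9963·d_B = (-13.3045,8.0850)
sweep = 180° − θ = 59.0946°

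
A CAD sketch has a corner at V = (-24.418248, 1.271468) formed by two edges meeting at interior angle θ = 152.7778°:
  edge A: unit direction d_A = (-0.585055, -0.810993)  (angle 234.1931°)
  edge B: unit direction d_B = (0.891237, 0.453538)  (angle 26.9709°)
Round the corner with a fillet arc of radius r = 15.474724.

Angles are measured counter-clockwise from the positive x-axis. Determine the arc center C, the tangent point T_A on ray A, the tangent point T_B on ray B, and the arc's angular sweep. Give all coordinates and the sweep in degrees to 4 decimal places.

bisector direction at 310.5820° = (0.650536,-0.759476)
center distance |VC| = r/sin(θ/2) = 15.474724/sin(76.3889°) = 15.921883
C = V + |VC|·bis = (-14.0605,-10.8208)
T_A = V + ((C−V)·d_A)·d_A = V + 3.7469·d_A = (-26.6104,-1.7672)
T_B = V + ((C−V)·d_B)·d_B = V + 3.7469·d_B = (-21.0789,2.9708)
sweep = 180° − θ = 27.2222°

center=(-14.0605,-10.8208) T_A=(-26.6104,-1.7672) T_B=(-21.0789,2.9708) sweep=27.2222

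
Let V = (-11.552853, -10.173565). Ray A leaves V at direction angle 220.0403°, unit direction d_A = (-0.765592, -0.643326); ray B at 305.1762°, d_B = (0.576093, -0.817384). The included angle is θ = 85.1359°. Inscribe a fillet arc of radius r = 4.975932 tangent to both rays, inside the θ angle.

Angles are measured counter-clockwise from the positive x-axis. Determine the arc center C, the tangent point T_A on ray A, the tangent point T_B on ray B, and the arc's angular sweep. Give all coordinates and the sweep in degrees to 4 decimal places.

center=(-12.4992,-17.4682) T_A=(-15.7003,-13.6587) T_B=(-8.4319,-14.6016) sweep=94.8641

bisector direction at 262.6082° = (-0.128653,-0.991690)
center distance |VC| = r/sin(θ/2) = 4.975932/sin(42.5680°) = 7.355796
C = V + |VC|·bis = (-12.4992,-17.4682)
T_A = V + ((C−V)·d_A)·d_A = V + 5.4174·d_A = (-15.7003,-13.6587)
T_B = V + ((C−V)·d_B)·d_B = V + 5.4174·d_B = (-8.4319,-14.6016)
sweep = 180° − θ = 94.8641°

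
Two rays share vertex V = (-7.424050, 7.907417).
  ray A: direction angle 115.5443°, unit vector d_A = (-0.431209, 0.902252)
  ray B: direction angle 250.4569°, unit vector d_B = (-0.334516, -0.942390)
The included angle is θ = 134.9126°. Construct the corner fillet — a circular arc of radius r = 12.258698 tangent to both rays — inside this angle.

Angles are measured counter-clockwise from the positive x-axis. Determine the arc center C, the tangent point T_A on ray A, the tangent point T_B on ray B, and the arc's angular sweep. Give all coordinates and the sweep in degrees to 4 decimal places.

bisector direction at 183.0006° = (-0.998629,-0.052346)
center distance |VC| = r/sin(θ/2) = 12.258698/sin(67.4563°) = 13.272916
C = V + |VC|·bis = (-20.6788,7.2126)
T_A = V + ((C−V)·d_A)·d_A = V + 5.0887·d_A = (-9.6183,12.4987)
T_B = V + ((C−V)·d_B)·d_B = V + 5.0887·d_B = (-9.1263,3.1119)
sweep = 180° − θ = 45.0874°

center=(-20.6788,7.2126) T_A=(-9.6183,12.4987) T_B=(-9.1263,3.1119) sweep=45.0874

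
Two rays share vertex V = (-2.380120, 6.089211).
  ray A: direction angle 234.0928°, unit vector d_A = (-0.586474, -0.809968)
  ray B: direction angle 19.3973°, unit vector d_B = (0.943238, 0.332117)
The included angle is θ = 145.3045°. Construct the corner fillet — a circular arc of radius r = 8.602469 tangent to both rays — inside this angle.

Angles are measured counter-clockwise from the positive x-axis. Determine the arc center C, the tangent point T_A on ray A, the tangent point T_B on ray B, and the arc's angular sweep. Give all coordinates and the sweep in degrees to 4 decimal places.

bisector direction at 306.7451° = (0.598255,-0.801306)
center distance |VC| = r/sin(θ/2) = 8.602469/sin(72.6522°) = 9.012420
C = V + |VC|·bis = (3.0116,-1.1325)
T_A = V + ((C−V)·d_A)·d_A = V + 2.6872·d_A = (-3.9561,3.9126)
T_B = V + ((C−V)·d_B)·d_B = V + 2.6872·d_B = (0.1546,6.9817)
sweep = 180° − θ = 34.6955°

center=(3.0116,-1.1325) T_A=(-3.9561,3.9126) T_B=(0.1546,6.9817) sweep=34.6955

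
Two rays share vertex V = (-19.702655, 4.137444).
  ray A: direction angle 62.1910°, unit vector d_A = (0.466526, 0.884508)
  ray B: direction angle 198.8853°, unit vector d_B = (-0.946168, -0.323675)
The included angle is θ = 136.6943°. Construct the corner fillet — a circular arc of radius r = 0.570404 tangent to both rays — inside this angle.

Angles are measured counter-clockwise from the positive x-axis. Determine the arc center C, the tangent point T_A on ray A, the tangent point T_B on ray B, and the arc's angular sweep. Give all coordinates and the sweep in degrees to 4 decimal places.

center=(-20.1015,4.6038) T_A=(-19.5970,4.3377) T_B=(-19.9169,4.0641) sweep=43.3057

bisector direction at 130.5382° = (-0.649954,0.759973)
center distance |VC| = r/sin(θ/2) = 0.570404/sin(68.3471°) = 0.613709
C = V + |VC|·bis = (-20.1015,4.6038)
T_A = V + ((C−V)·d_A)·d_A = V + 0.2264·d_A = (-19.5970,4.3377)
T_B = V + ((C−V)·d_B)·d_B = V + 0.2264·d_B = (-19.9169,4.0641)
sweep = 180° − θ = 43.3057°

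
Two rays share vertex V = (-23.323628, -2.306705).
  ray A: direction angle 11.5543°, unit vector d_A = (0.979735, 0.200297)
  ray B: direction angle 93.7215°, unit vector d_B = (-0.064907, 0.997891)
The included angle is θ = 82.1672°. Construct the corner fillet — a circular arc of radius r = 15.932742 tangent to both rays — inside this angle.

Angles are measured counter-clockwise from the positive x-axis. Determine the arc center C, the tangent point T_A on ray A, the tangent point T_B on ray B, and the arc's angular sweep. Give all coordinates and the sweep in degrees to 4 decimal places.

bisector direction at 52.6379° = (0.606850,0.794816)
center distance |VC| = r/sin(θ/2) = 15.932742/sin(41.0836°) = 24.244862
C = V + |VC|·bis = (-8.6106,16.9635)
T_A = V + ((C−V)·d_A)·d_A = V + 18.2746·d_A = (-5.4194,1.3536)
T_B = V + ((C−V)·d_B)·d_B = V + 18.2746·d_B = (-24.5098,15.9294)
sweep = 180° − θ = 97.8328°

center=(-8.6106,16.9635) T_A=(-5.4194,1.3536) T_B=(-24.5098,15.9294) sweep=97.8328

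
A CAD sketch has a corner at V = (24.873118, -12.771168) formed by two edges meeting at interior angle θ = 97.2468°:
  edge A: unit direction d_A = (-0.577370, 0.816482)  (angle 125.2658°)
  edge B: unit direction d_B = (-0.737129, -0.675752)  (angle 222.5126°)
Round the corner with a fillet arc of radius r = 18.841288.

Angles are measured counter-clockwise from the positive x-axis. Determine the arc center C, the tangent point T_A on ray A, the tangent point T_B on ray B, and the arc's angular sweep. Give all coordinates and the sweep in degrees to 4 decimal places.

center=(-0.0932,-10.0983) T_A=(15.2904,0.7801) T_B=(12.6389,-23.9867) sweep=82.7532

bisector direction at 173.8892° = (-0.994318,0.106451)
center distance |VC| = r/sin(θ/2) = 18.841288/sin(48.6234°) = 25.108959
C = V + |VC|·bis = (-0.0932,-10.0983)
T_A = V + ((C−V)·d_A)·d_A = V + 16.5972·d_A = (15.2904,0.7801)
T_B = V + ((C−V)·d_B)·d_B = V + 16.5972·d_B = (12.6389,-23.9867)
sweep = 180° − θ = 82.7532°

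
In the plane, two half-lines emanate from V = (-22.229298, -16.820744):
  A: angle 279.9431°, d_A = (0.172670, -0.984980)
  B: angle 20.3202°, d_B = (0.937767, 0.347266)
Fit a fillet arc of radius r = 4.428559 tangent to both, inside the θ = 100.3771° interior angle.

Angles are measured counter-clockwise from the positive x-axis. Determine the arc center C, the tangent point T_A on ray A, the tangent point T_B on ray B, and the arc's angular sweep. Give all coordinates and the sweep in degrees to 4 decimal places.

center=(-17.2299,-19.6919) T_A=(-21.5919,-20.4565) T_B=(-18.7678,-15.5389) sweep=79.6229

bisector direction at 330.1317° = (0.867172,-0.498009)
center distance |VC| = r/sin(θ/2) = 4.428559/sin(50.1885°) = 5.765185
C = V + |VC|·bis = (-17.2299,-19.6919)
T_A = V + ((C−V)·d_A)·d_A = V + 3.6912·d_A = (-21.5919,-20.4565)
T_B = V + ((C−V)·d_B)·d_B = V + 3.6912·d_B = (-18.7678,-15.5389)
sweep = 180° − θ = 79.6229°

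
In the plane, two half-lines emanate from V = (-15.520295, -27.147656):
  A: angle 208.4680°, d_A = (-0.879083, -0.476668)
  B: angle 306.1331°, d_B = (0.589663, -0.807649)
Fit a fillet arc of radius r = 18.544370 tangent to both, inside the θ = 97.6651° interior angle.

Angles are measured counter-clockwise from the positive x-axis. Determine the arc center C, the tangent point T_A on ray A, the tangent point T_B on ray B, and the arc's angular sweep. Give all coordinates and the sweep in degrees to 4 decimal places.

center=(-20.9358,-51.1792) T_A=(-29.7753,-34.8772) T_B=(-5.9585,-40.2443) sweep=82.3349

bisector direction at 257.3005° = (-0.219837,-0.975537)
center distance |VC| = r/sin(θ/2) = 18.544370/sin(48.8325°) = 24.634220
C = V + |VC|·bis = (-20.9358,-51.1792)
T_A = V + ((C−V)·d_A)·d_A = V + 16.2158·d_A = (-29.7753,-34.8772)
T_B = V + ((C−V)·d_B)·d_B = V + 16.2158·d_B = (-5.9585,-40.2443)
sweep = 180° − θ = 82.3349°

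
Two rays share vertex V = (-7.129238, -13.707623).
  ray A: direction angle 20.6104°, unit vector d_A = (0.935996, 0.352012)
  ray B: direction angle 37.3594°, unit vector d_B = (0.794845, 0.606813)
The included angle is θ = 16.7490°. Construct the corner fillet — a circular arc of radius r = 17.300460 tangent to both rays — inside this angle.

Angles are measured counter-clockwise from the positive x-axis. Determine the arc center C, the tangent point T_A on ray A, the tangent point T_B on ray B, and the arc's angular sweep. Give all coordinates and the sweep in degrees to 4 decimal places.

center=(96.7794,43.8541) T_A=(102.8693,27.6609) T_B=(86.2812,57.6052) sweep=163.2510

bisector direction at 28.9849° = (0.874747,0.484579)
center distance |VC| = r/sin(θ/2) = 17.300460/sin(8.3745°) = 118.786980
C = V + |VC|·bis = (96.7794,43.8541)
T_A = V + ((C−V)·d_A)·d_A = V + 117.5204·d_A = (102.8693,27.6609)
T_B = V + ((C−V)·d_B)·d_B = V + 117.5204·d_B = (86.2812,57.6052)
sweep = 180° − θ = 163.2510°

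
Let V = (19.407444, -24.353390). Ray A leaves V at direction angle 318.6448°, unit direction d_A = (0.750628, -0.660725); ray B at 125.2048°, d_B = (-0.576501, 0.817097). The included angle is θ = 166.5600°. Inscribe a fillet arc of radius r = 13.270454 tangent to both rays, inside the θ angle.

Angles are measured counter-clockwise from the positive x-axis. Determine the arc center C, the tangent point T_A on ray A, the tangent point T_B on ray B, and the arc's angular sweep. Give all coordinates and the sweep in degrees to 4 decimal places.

center=(29.3493,-15.4253) T_A=(20.5811,-25.3865) T_B=(18.5060,-23.0758) sweep=13.4400

bisector direction at 41.9248° = (0.744022,0.668155)
center distance |VC| = r/sin(θ/2) = 13.270454/sin(83.2800°) = 13.362255
C = V + |VC|·bis = (29.3493,-15.4253)
T_A = V + ((C−V)·d_A)·d_A = V + 1.5636·d_A = (20.5811,-25.3865)
T_B = V + ((C−V)·d_B)·d_B = V + 1.5636·d_B = (18.5060,-23.0758)
sweep = 180° − θ = 13.4400°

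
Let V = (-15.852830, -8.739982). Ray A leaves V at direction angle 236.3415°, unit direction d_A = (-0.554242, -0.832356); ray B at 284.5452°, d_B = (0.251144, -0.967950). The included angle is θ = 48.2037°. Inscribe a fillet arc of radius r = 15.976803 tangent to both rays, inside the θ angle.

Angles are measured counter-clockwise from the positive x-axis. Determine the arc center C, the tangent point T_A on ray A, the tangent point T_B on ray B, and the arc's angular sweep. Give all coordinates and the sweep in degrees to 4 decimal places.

center=(-22.3484,-47.3213) T_A=(-35.6467,-38.4663) T_B=(-6.8836,-43.3089) sweep=131.7963

bisector direction at 260.4434° = (-0.166023,-0.986122)
center distance |VC| = r/sin(θ/2) = 15.976803/sin(24.1018°) = 39.124316
C = V + |VC|·bis = (-22.3484,-47.3213)
T_A = V + ((C−V)·d_A)·d_A = V + 35.7135·d_A = (-35.6467,-38.4663)
T_B = V + ((C−V)·d_B)·d_B = V + 35.7135·d_B = (-6.8836,-43.3089)
sweep = 180° − θ = 131.7963°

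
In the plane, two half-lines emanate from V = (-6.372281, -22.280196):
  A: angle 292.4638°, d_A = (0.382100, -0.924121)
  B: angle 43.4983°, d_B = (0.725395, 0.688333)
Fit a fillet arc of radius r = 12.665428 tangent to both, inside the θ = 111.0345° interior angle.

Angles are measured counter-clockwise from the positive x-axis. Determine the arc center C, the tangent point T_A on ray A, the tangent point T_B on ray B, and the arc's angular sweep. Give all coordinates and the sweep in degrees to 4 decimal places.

center=(8.6560,-25.4798) T_A=(-3.0484,-30.3192) T_B=(-0.0620,-16.2923) sweep=68.9655

bisector direction at 347.9810° = (0.978079,-0.208235)
center distance |VC| = r/sin(θ/2) = 12.665428/sin(55.5172°) = 15.365133
C = V + |VC|·bis = (8.6560,-25.4798)
T_A = V + ((C−V)·d_A)·d_A = V + 8.6991·d_A = (-3.0484,-30.3192)
T_B = V + ((C−V)·d_B)·d_B = V + 8.6991·d_B = (-0.0620,-16.2923)
sweep = 180° − θ = 68.9655°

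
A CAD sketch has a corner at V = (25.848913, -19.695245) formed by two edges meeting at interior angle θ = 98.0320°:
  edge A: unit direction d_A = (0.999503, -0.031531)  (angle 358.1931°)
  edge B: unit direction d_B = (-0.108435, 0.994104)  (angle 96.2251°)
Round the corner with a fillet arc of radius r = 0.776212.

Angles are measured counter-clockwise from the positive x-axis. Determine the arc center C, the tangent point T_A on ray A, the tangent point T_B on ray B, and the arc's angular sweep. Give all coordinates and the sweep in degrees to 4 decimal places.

center=(26.5474,-18.9407) T_A=(26.5229,-19.7165) T_B=(25.7758,-19.0249) sweep=81.9680

bisector direction at 47.2091° = (0.679325,0.733838)
center distance |VC| = r/sin(θ/2) = 0.776212/sin(49.0160°) = 1.028241
C = V + |VC|·bis = (26.5474,-18.9407)
T_A = V + ((C−V)·d_A)·d_A = V + 0.6744·d_A = (26.5229,-19.7165)
T_B = V + ((C−V)·d_B)·d_B = V + 0.6744·d_B = (25.7758,-19.0249)
sweep = 180° − θ = 81.9680°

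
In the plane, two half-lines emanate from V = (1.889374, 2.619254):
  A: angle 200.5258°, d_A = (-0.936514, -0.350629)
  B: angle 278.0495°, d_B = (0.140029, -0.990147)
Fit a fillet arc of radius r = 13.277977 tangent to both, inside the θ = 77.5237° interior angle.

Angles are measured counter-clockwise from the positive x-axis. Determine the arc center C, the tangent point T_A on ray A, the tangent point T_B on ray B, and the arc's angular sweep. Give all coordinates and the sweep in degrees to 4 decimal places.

center=(-8.9421,-15.6141) T_A=(-13.5978,-3.1791) T_B=(4.2050,-13.7548) sweep=102.4763

bisector direction at 239.2876° = (-0.510728,-0.859742)
center distance |VC| = r/sin(θ/2) = 13.277977/sin(38.7619°) = 21.207954
C = V + |VC|·bis = (-8.9421,-15.6141)
T_A = V + ((C−V)·d_A)·d_A = V + 16.5370·d_A = (-13.5978,-3.1791)
T_B = V + ((C−V)·d_B)·d_B = V + 16.5370·d_B = (4.2050,-13.7548)
sweep = 180° − θ = 102.4763°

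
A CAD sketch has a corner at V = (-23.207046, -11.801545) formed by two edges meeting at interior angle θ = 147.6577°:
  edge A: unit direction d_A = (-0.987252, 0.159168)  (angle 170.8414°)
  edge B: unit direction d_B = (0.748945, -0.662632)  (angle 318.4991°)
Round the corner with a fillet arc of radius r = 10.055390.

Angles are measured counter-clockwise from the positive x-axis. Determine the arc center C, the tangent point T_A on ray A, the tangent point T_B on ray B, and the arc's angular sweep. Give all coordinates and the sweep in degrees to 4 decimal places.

center=(-27.6862,-21.2646) T_A=(-26.0857,-11.3374) T_B=(-21.0232,-13.7337) sweep=32.3423

bisector direction at 244.6703° = (-0.427827,-0.903861)
center distance |VC| = r/sin(θ/2) = 10.055390/sin(73.8289°) = 10.469631
C = V + |VC|·bis = (-27.6862,-21.2646)
T_A = V + ((C−V)·d_A)·d_A = V + 2.9159·d_A = (-26.0857,-11.3374)
T_B = V + ((C−V)·d_B)·d_B = V + 2.9159·d_B = (-21.0232,-13.7337)
sweep = 180° − θ = 32.3423°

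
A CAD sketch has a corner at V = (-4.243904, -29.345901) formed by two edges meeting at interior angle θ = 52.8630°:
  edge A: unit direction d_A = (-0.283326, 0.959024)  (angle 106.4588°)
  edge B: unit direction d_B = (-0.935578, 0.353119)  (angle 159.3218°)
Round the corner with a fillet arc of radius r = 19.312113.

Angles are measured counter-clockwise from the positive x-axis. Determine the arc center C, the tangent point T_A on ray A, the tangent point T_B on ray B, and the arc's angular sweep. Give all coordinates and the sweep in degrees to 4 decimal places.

bisector direction at 132.8903° = (-0.680597,0.732658)
center distance |VC| = r/sin(θ/2) = 19.312113/sin(26.4315°) = 43.385571
C = V + |VC|·bis = (-33.7720,2.4409)
T_A = V + ((C−V)·d_A)·d_A = V + 38.8504·d_A = (-15.2512,7.9125)
T_B = V + ((C−V)·d_B)·d_B = V + 38.8504·d_B = (-40.5915,-15.6271)
sweep = 180° − θ = 127.1370°

center=(-33.7720,2.4409) T_A=(-15.2512,7.9125) T_B=(-40.5915,-15.6271) sweep=127.1370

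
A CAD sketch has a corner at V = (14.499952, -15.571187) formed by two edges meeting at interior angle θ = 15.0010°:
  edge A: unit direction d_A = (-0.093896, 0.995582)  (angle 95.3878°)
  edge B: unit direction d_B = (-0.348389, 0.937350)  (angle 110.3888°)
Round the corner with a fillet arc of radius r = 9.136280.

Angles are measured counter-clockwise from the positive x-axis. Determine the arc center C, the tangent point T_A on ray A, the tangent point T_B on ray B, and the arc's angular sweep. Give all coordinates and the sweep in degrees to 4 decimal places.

bisector direction at 102.8883° = (-0.223051,0.974807)
center distance |VC| = r/sin(θ/2) = 9.136280/sin(7.5005°) = 69.991120
C = V + |VC|·bis = (-1.1116,52.6566)
T_A = V + ((C−V)·d_A)·d_A = V + 69.3923·d_A = (7.9843,53.5145)
T_B = V + ((C−V)·d_B)·d_B = V + 69.3923·d_B = (-9.6755,49.4737)
sweep = 180° − θ = 164.9990°

center=(-1.1116,52.6566) T_A=(7.9843,53.5145) T_B=(-9.6755,49.4737) sweep=164.9990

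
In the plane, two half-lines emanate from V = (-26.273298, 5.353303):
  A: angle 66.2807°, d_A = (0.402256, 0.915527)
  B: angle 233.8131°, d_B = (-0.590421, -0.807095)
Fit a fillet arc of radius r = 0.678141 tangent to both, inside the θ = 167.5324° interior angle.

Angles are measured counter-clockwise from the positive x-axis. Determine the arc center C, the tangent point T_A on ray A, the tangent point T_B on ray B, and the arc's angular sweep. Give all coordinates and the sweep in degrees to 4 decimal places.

bisector direction at 150.0469° = (-0.866434,0.499291)
center distance |VC| = r/sin(θ/2) = 0.678141/sin(83.7662°) = 0.682175
C = V + |VC|·bis = (-26.8644,5.6939)
T_A = V + ((C−V)·d_A)·d_A = V + 0.0741·d_A = (-26.2435,5.4211)
T_B = V + ((C−V)·d_B)·d_B = V + 0.0741·d_B = (-26.3170,5.2935)
sweep = 180° − θ = 12.4676°

center=(-26.8644,5.6939) T_A=(-26.2435,5.4211) T_B=(-26.3170,5.2935) sweep=12.4676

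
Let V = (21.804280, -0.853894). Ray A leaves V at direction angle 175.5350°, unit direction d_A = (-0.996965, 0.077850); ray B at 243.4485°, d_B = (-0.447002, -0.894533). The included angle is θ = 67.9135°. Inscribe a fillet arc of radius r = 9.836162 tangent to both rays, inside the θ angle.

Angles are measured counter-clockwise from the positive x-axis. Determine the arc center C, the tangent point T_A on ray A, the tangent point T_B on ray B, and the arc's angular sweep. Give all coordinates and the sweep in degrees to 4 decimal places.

center=(6.4764,-9.5231) T_A=(7.2421,0.2832) T_B=(15.2752,-13.9199) sweep=112.0865

bisector direction at 209.4917° = (-0.870427,-0.492298)
center distance |VC| = r/sin(θ/2) = 9.836162/sin(33.9567°) = 17.609639
C = V + |VC|·bis = (6.4764,-9.5231)
T_A = V + ((C−V)·d_A)·d_A = V + 14.6065·d_A = (7.2421,0.2832)
T_B = V + ((C−V)·d_B)·d_B = V + 14.6065·d_B = (15.2752,-13.9199)
sweep = 180° − θ = 112.0865°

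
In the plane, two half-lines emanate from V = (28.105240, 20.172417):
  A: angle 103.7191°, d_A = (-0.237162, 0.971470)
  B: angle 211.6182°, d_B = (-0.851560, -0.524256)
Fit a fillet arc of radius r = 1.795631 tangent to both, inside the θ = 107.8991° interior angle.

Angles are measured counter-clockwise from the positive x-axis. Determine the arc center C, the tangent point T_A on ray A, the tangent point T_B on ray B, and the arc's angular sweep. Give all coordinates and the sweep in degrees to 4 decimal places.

center=(26.0509,21.0163) T_A=(27.7953,21.4421) T_B=(26.9922,19.4872) sweep=72.1009

bisector direction at 157.6687° = (-0.925002,0.379962)
center distance |VC| = r/sin(θ/2) = 1.795631/sin(53.9496°) = 2.220944
C = V + |VC|·bis = (26.0509,21.0163)
T_A = V + ((C−V)·d_A)·d_A = V + 1.3070·d_A = (27.7953,21.4421)
T_B = V + ((C−V)·d_B)·d_B = V + 1.3070·d_B = (26.9922,19.4872)
sweep = 180° − θ = 72.1009°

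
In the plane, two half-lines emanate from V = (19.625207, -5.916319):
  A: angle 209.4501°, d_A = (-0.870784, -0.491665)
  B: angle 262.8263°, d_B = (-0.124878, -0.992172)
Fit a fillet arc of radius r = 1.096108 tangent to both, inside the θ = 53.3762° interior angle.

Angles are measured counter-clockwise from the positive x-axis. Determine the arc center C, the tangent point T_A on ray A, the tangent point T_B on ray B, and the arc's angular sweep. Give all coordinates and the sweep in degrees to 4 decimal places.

center=(18.2654,-7.9429) T_A=(17.7265,-6.9884) T_B=(19.3529,-8.0797) sweep=126.6238

bisector direction at 236.1382° = (-0.557192,-0.830384)
center distance |VC| = r/sin(θ/2) = 1.096108/sin(26.6881°) = 2.440495
C = V + |VC|·bis = (18.2654,-7.9429)
T_A = V + ((C−V)·d_A)·d_A = V + 2.1805·d_A = (17.7265,-6.9884)
T_B = V + ((C−V)·d_B)·d_B = V + 2.1805·d_B = (19.3529,-8.0797)
sweep = 180° − θ = 126.6238°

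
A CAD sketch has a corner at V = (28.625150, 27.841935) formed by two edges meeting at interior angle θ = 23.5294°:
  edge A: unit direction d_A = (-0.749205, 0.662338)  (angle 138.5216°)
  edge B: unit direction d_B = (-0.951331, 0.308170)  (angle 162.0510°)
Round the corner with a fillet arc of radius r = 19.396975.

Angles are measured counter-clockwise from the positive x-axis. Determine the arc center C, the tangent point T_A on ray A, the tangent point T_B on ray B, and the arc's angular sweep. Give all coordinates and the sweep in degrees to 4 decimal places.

center=(-53.9992,74.9962) T_A=(-41.1519,89.5286) T_B=(-59.9768,56.5433) sweep=156.4706

bisector direction at 150.2863° = (-0.868513,0.495666)
center distance |VC| = r/sin(θ/2) = 19.396975/sin(11.7647°) = 95.133141
C = V + |VC|·bis = (-53.9992,74.9962)
T_A = V + ((C−V)·d_A)·d_A = V + 93.1347·d_A = (-41.1519,89.5286)
T_B = V + ((C−V)·d_B)·d_B = V + 93.1347·d_B = (-59.9768,56.5433)
sweep = 180° − θ = 156.4706°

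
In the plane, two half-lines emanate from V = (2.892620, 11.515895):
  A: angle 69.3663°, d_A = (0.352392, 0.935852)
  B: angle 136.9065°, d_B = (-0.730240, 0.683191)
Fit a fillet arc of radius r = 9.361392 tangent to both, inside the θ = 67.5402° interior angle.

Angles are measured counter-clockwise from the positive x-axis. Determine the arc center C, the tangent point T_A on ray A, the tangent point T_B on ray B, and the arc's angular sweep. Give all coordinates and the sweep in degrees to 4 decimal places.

center=(-0.9349,27.9164) T_A=(7.8260,24.6175) T_B=(-7.3305,21.0803) sweep=112.4598

bisector direction at 103.1364° = (-0.227270,0.973832)
center distance |VC| = r/sin(θ/2) = 9.361392/sin(33.7701°) = 16.841219
C = V + |VC|·bis = (-0.9349,27.9164)
T_A = V + ((C−V)·d_A)·d_A = V + 13.9997·d_A = (7.8260,24.6175)
T_B = V + ((C−V)·d_B)·d_B = V + 13.9997·d_B = (-7.3305,21.0803)
sweep = 180° − θ = 112.4598°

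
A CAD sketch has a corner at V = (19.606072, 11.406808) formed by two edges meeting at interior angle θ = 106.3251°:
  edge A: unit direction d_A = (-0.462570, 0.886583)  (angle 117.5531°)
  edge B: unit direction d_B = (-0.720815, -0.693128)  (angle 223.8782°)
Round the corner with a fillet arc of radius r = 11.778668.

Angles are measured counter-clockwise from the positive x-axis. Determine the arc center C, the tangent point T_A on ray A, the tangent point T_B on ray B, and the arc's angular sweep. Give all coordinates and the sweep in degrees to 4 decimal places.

bisector direction at 170.7157° = (-0.986900,0.161334)
center distance |VC| = r/sin(θ/2) = 11.778668/sin(53.1626°) = 14.717086
C = V + |VC|·bis = (5.0818,13.7812)
T_A = V + ((C−V)·d_A)·d_A = V + 8.8236·d_A = (15.5245,19.2296)
T_B = V + ((C−V)·d_B)·d_B = V + 8.8236·d_B = (13.2459,5.2909)
sweep = 180° − θ = 73.6749°

center=(5.0818,13.7812) T_A=(15.5245,19.2296) T_B=(13.2459,5.2909) sweep=73.6749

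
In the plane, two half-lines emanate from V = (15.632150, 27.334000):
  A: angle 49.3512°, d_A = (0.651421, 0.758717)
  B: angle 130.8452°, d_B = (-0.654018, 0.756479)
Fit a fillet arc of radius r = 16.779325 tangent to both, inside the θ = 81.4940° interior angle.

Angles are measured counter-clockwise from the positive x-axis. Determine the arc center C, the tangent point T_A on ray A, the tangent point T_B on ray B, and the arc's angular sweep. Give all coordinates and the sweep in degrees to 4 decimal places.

bisector direction at 90.0982° = (-0.001714,0.999999)
center distance |VC| = r/sin(θ/2) = 16.779325/sin(40.7470°) = 25.706770
C = V + |VC|·bis = (15.5881,53.0407)
T_A = V + ((C−V)·d_A)·d_A = V + 19.4754·d_A = (28.3188,42.1103)
T_B = V + ((C−V)·d_B)·d_B = V + 19.4754·d_B = (2.8949,42.0668)
sweep = 180° − θ = 98.5060°

center=(15.5881,53.0407) T_A=(28.3188,42.1103) T_B=(2.8949,42.0668) sweep=98.5060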